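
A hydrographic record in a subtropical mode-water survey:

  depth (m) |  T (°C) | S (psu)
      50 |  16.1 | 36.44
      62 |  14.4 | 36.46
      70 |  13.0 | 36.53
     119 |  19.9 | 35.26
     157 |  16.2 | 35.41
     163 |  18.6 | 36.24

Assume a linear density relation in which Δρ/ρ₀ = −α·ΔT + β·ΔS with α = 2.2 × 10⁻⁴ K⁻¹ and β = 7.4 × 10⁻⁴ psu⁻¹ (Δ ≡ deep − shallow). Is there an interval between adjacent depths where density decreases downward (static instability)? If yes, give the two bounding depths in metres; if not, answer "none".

Evaluate Δρ/ρ₀ = −αΔT + βΔS across each adjacent pair:
  50–62 m: −αΔT+βΔS = −(2.2 × 10⁻⁴)(-1.7)+(7.4 × 10⁻⁴)(+0.02) = 3.9 × 10⁻⁴ → stable
  62–70 m: −αΔT+βΔS = −(2.2 × 10⁻⁴)(-1.4)+(7.4 × 10⁻⁴)(+0.07) = 3.6 × 10⁻⁴ → stable
  70–119 m: −αΔT+βΔS = −(2.2 × 10⁻⁴)(+6.9)+(7.4 × 10⁻⁴)(-1.27) = -2.5 × 10⁻³ → UNSTABLE
  119–157 m: −αΔT+βΔS = −(2.2 × 10⁻⁴)(-3.7)+(7.4 × 10⁻⁴)(+0.15) = 9.3 × 10⁻⁴ → stable
  157–163 m: −αΔT+βΔS = −(2.2 × 10⁻⁴)(+2.4)+(7.4 × 10⁻⁴)(+0.83) = 8.6 × 10⁻⁵ → stable
The 70–119 m interval has Δρ < 0: lighter water underlies denser water.

70–119 m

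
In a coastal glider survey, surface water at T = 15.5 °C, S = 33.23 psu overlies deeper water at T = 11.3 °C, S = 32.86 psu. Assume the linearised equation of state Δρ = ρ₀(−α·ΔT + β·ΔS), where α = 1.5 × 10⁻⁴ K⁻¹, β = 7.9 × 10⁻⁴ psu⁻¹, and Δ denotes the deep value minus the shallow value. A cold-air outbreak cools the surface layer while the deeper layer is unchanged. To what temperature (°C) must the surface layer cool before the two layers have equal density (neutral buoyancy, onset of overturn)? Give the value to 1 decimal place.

13.2 °C

Neutral buoyancy requires Δρ = 0, i.e. −α(T_deep − T_surf′) + β(S_deep − S_surf) = 0.
T_surf′ = T_deep − (β/α)·ΔS = 11.3 − (7.9 × 10⁻⁴/1.5 × 10⁻⁴)·(-0.37) = 13.249 °C.
Cooling required: 15.5 − (13.249) = 2.251 °C.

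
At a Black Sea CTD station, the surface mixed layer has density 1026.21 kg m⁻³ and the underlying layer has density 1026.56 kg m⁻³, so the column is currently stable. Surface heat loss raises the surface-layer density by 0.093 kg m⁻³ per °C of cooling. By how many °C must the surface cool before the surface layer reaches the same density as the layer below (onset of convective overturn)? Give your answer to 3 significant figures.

3.76 °C

Density deficit of the surface layer: 1026.56 − 1026.21 = 0.35 kg m⁻³.
Required change = 0.35 / 0.093 = 3.76 °C.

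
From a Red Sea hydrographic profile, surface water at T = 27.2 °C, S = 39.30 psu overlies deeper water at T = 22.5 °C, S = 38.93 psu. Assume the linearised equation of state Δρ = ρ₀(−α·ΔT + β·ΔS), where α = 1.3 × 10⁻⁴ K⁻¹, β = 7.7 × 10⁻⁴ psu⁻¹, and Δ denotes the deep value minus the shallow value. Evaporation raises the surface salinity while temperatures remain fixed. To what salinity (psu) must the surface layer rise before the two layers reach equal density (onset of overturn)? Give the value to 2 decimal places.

Neutral buoyancy requires −α(T_deep − T_surf) + β(S_deep − S_surf′) = 0.
S_surf′ = S_deep − (α/β)·ΔT = 38.93 − (1.3 × 10⁻⁴/7.7 × 10⁻⁴)·(-4.7) = 39.7235 psu.
Increase required: 39.7235 − 39.30 = 0.4235 psu.

39.72 psu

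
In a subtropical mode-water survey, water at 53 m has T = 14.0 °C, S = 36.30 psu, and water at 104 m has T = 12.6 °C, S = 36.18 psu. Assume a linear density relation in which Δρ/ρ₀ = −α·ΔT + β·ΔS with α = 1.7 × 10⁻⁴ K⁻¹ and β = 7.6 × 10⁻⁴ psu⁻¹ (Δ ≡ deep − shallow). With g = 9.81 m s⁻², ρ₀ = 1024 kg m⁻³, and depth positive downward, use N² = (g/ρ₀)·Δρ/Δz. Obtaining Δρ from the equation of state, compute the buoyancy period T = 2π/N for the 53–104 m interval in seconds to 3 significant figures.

ΔT = -1.4 K, ΔS = -0.12 psu (deep − shallow).
Δρ/ρ₀ = −αΔT + βΔS = 2.38 × 10⁻⁴ − 9.12 × 10⁻⁵ = 1.468 × 10⁻⁴, so Δρ ≈ 0.1503 kg m⁻³.
N² = (g/ρ₀)·Δρ/Δz = g·(Δρ/ρ₀)/Δz = 9.81 × 1.468 × 10⁻⁴ / 51 = 2.8237 × 10⁻⁵ s⁻².
N = √(2.8237 × 10⁻⁵) = 5.3138 × 10⁻³ rad s⁻¹ → T = 2π/N = 1.1824 × 10³ s ≈ 1.18 × 10³ s.

1.18 × 10³ s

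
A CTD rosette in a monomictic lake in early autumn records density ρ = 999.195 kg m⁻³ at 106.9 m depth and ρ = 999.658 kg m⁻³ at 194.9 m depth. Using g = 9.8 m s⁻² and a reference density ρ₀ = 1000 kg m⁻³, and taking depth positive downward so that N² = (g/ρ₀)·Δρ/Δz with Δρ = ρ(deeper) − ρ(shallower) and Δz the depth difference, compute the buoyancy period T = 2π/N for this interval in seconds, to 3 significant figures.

875 s

Δρ = 999.658 − 999.195 = 0.463 kg m⁻³ over Δz = 194.9 − 106.9 = 88 m.
N² = (9.8/1000) × (0.463/88) = 5.1561 × 10⁻⁵ s⁻².
N = √(5.1561 × 10⁻⁵) = 7.1806 × 10⁻³ rad s⁻¹, so T = 2π/N = 875.02 s ≈ 875 s.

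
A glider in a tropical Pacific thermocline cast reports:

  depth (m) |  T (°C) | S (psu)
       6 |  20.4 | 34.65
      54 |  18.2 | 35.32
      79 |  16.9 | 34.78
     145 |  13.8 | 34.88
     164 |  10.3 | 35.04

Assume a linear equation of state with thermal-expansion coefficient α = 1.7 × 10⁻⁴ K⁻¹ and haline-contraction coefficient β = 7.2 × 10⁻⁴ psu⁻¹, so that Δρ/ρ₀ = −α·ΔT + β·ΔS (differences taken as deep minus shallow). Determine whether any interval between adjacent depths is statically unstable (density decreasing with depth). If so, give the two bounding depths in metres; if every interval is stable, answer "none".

Evaluate Δρ/ρ₀ = −αΔT + βΔS across each adjacent pair:
  6–54 m: −αΔT+βΔS = −(1.7 × 10⁻⁴)(-2.2)+(7.2 × 10⁻⁴)(+0.67) = 8.6 × 10⁻⁴ → stable
  54–79 m: −αΔT+βΔS = −(1.7 × 10⁻⁴)(-1.3)+(7.2 × 10⁻⁴)(-0.54) = -1.7 × 10⁻⁴ → UNSTABLE
  79–145 m: −αΔT+βΔS = −(1.7 × 10⁻⁴)(-3.1)+(7.2 × 10⁻⁴)(+0.10) = 6.0 × 10⁻⁴ → stable
  145–164 m: −αΔT+βΔS = −(1.7 × 10⁻⁴)(-3.5)+(7.2 × 10⁻⁴)(+0.16) = 7.1 × 10⁻⁴ → stable
The 54–79 m interval has Δρ < 0: lighter water underlies denser water.

54–79 m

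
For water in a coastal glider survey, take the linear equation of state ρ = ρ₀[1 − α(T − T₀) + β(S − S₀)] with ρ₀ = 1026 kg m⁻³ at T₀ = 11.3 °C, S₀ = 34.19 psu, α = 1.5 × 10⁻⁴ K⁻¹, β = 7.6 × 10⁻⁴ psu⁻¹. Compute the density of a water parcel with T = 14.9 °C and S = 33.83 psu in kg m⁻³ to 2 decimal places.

T − T₀ = +3.6 K, S − S₀ = -0.36 psu.
Bracket = 1 − α·(+3.6) + β·(-0.36) = 1 + (-8.136 × 10⁻⁴) = 0.9991864.
ρ = 1026 × 0.9991864 = 1025.17 kg m⁻³.

1025.17 kg m⁻³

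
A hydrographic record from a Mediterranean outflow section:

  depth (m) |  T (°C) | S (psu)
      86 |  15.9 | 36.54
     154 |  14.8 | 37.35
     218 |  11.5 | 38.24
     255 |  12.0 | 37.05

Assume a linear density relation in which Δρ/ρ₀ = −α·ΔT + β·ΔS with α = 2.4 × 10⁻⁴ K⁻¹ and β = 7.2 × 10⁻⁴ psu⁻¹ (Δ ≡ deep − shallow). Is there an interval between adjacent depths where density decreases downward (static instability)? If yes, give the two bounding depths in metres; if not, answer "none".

Evaluate Δρ/ρ₀ = −αΔT + βΔS across each adjacent pair:
  86–154 m: −αΔT+βΔS = −(2.4 × 10⁻⁴)(-1.1)+(7.2 × 10⁻⁴)(+0.81) = 8.5 × 10⁻⁴ → stable
  154–218 m: −αΔT+βΔS = −(2.4 × 10⁻⁴)(-3.3)+(7.2 × 10⁻⁴)(+0.89) = 1.4 × 10⁻³ → stable
  218–255 m: −αΔT+βΔS = −(2.4 × 10⁻⁴)(+0.5)+(7.2 × 10⁻⁴)(-1.19) = -9.8 × 10⁻⁴ → UNSTABLE
The 218–255 m interval has Δρ < 0: lighter water underlies denser water.

218–255 m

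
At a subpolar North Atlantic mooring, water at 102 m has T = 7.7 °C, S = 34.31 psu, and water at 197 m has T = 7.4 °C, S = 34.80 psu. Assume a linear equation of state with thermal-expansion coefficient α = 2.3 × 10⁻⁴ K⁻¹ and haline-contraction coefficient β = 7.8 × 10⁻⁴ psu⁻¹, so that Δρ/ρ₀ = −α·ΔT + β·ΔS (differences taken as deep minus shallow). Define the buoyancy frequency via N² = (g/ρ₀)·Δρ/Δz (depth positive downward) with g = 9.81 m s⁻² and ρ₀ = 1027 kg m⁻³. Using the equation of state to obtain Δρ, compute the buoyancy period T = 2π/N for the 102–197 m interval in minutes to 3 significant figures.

15.3 min

ΔT = -0.3 K, ΔS = +0.49 psu (deep − shallow).
Δρ/ρ₀ = −αΔT + βΔS = 6.90 × 10⁻⁵ + 3.822 × 10⁻⁴ = 4.512 × 10⁻⁴, so Δρ ≈ 0.4634 kg m⁻³.
N² = (g/ρ₀)·Δρ/Δz = g·(Δρ/ρ₀)/Δz = 9.81 × 4.512 × 10⁻⁴ / 95 = 4.6592 × 10⁻⁵ s⁻².
N = √(4.6592 × 10⁻⁵) = 6.8258 × 10⁻³ rad s⁻¹ → T = 2π/N = 920.51 s = 15.342 min ≈ 15.3 min.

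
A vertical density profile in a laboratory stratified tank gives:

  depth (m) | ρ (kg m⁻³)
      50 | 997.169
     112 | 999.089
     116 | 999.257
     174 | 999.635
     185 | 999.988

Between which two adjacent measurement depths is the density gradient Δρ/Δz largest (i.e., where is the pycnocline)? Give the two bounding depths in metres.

Compute the density gradient over each adjacent pair:
  50–112 m: Δρ/Δz = 1.920/62 = 0.031 kg m⁻⁴
  112–116 m: Δρ/Δz = 0.168/4 = 0.042 kg m⁻⁴
  116–174 m: Δρ/Δz = 0.378/58 = 6.5 × 10⁻³ kg m⁻⁴
  174–185 m: Δρ/Δz = 0.353/11 = 0.032 kg m⁻⁴
The largest gradient is in the 112–116 m interval — the pycnocline.

112–116 m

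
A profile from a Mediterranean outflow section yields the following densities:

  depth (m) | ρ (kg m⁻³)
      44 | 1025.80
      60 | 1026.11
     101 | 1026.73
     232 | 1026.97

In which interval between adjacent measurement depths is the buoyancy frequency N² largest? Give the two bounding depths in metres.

44–60 m

Compute the density gradient over each adjacent pair:
  44–60 m: Δρ/Δz = 0.31/16 = 0.019 kg m⁻⁴
  60–101 m: Δρ/Δz = 0.62/41 = 0.015 kg m⁻⁴
  101–232 m: Δρ/Δz = 0.24/131 = 1.8 × 10⁻³ kg m⁻⁴
The largest gradient is in the 44–60 m interval — the pycnocline.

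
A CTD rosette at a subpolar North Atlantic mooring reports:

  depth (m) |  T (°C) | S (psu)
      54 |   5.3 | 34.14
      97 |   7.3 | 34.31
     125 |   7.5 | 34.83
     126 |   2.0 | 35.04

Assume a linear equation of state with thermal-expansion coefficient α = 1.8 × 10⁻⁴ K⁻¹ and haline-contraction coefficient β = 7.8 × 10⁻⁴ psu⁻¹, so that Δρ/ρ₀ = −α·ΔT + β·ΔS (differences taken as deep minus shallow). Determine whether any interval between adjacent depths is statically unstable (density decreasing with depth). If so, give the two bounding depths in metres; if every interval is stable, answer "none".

54–97 m

Evaluate Δρ/ρ₀ = −αΔT + βΔS across each adjacent pair:
  54–97 m: −αΔT+βΔS = −(1.8 × 10⁻⁴)(+2.0)+(7.8 × 10⁻⁴)(+0.17) = -2.3 × 10⁻⁴ → UNSTABLE
  97–125 m: −αΔT+βΔS = −(1.8 × 10⁻⁴)(+0.2)+(7.8 × 10⁻⁴)(+0.52) = 3.7 × 10⁻⁴ → stable
  125–126 m: −αΔT+βΔS = −(1.8 × 10⁻⁴)(-5.5)+(7.8 × 10⁻⁴)(+0.21) = 1.2 × 10⁻³ → stable
The 54–97 m interval has Δρ < 0: lighter water underlies denser water.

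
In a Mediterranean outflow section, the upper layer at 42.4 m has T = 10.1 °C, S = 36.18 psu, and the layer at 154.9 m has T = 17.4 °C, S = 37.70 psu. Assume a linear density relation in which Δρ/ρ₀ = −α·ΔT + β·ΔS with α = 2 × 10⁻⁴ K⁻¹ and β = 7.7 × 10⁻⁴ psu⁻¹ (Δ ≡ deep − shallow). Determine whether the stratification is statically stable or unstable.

unstable

ΔT = 17.4 − 10.1 = +7.3 K and ΔS = 37.70 − 36.18 = +1.52 psu (deep − shallow).
−αΔT = -1.46 × 10⁻³; βΔS = 1.1704 × 10⁻³; sum Δρ/ρ₀ = -2.896 × 10⁻⁴.
Δρ/ρ₀ < 0, so Δρ < 0: deeper water is lighter → statically unstable; the column would overturn.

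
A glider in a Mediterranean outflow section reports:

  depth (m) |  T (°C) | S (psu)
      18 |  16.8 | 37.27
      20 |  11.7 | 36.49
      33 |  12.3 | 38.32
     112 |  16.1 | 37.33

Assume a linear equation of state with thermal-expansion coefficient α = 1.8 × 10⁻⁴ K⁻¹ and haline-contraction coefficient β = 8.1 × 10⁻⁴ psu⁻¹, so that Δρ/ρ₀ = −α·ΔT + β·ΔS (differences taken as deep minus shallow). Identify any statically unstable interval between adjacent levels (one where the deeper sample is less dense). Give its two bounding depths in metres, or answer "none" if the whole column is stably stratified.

33–112 m

Evaluate Δρ/ρ₀ = −αΔT + βΔS across each adjacent pair:
  18–20 m: −αΔT+βΔS = −(1.8 × 10⁻⁴)(-5.1)+(8.1 × 10⁻⁴)(-0.78) = 2.9 × 10⁻⁴ → stable
  20–33 m: −αΔT+βΔS = −(1.8 × 10⁻⁴)(+0.6)+(8.1 × 10⁻⁴)(+1.83) = 1.4 × 10⁻³ → stable
  33–112 m: −αΔT+βΔS = −(1.8 × 10⁻⁴)(+3.8)+(8.1 × 10⁻⁴)(-0.99) = -1.5 × 10⁻³ → UNSTABLE
The 33–112 m interval has Δρ < 0: lighter water underlies denser water.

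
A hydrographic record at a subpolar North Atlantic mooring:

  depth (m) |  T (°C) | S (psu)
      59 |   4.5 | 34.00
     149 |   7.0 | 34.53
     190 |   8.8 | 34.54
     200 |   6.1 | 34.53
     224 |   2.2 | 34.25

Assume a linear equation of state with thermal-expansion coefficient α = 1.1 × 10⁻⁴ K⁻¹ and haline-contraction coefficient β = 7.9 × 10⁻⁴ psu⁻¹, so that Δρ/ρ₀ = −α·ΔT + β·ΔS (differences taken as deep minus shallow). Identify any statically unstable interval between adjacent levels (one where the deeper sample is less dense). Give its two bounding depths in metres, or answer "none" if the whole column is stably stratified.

149–190 m

Evaluate Δρ/ρ₀ = −αΔT + βΔS across each adjacent pair:
  59–149 m: −αΔT+βΔS = −(1.1 × 10⁻⁴)(+2.5)+(7.9 × 10⁻⁴)(+0.53) = 1.4 × 10⁻⁴ → stable
  149–190 m: −αΔT+βΔS = −(1.1 × 10⁻⁴)(+1.8)+(7.9 × 10⁻⁴)(+0.01) = -1.9 × 10⁻⁴ → UNSTABLE
  190–200 m: −αΔT+βΔS = −(1.1 × 10⁻⁴)(-2.7)+(7.9 × 10⁻⁴)(-0.01) = 2.9 × 10⁻⁴ → stable
  200–224 m: −αΔT+βΔS = −(1.1 × 10⁻⁴)(-3.9)+(7.9 × 10⁻⁴)(-0.28) = 2.1 × 10⁻⁴ → stable
The 149–190 m interval has Δρ < 0: lighter water underlies denser water.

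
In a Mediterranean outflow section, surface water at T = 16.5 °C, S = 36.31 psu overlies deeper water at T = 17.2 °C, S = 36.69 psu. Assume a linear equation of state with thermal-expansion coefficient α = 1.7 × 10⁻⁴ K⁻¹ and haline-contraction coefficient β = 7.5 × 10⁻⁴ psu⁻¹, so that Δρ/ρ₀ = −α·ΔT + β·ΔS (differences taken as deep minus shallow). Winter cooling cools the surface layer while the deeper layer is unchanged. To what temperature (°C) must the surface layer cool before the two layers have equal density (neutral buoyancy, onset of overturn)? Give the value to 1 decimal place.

Neutral buoyancy requires Δρ = 0, i.e. −α(T_deep − T_surf′) + β(S_deep − S_surf) = 0.
T_surf′ = T_deep − (β/α)·ΔS = 17.2 − (7.5 × 10⁻⁴/1.7 × 10⁻⁴)·(+0.38) = 15.524 °C.
Cooling required: 16.5 − (15.524) = 0.976 °C.

15.5 °C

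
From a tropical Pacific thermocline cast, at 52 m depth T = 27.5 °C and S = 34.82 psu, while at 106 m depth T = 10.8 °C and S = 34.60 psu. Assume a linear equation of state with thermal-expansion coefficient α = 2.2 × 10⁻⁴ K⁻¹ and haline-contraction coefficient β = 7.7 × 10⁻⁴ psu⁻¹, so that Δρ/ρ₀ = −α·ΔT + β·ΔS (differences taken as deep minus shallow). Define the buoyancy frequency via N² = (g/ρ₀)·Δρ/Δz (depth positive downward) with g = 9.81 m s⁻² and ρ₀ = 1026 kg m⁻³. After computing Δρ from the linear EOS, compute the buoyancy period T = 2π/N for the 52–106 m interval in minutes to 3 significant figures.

ΔT = -16.7 K, ΔS = -0.22 psu (deep − shallow).
Δρ/ρ₀ = −αΔT + βΔS = 3.674 × 10⁻³ − 1.694 × 10⁻⁴ = 3.5046 × 10⁻³, so Δρ ≈ 3.596 kg m⁻³.
N² = (g/ρ₀)·Δρ/Δz = g·(Δρ/ρ₀)/Δz = 9.81 × 3.5046 × 10⁻³ / 54 = 6.3667 × 10⁻⁴ s⁻².
N = √(6.3667 × 10⁻⁴) = 0.025232 rad s⁻¹ → T = 2π/N = 249.02 s = 4.1503 min ≈ 4.15 min.

4.15 min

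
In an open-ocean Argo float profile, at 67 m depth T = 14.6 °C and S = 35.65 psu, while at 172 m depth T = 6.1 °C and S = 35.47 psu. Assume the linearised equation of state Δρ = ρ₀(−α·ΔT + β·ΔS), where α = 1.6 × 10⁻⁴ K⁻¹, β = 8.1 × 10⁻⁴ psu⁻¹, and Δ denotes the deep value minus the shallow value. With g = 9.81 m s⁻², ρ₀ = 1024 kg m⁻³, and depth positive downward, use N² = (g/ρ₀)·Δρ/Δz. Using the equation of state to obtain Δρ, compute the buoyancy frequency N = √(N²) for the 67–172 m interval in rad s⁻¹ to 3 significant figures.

ΔT = -8.5 K, ΔS = -0.18 psu (deep − shallow).
Δρ/ρ₀ = −αΔT + βΔS = 1.36 × 10⁻³ − 1.458 × 10⁻⁴ = 1.2142 × 10⁻³, so Δρ ≈ 1.243 kg m⁻³.
N² = (g/ρ₀)·Δρ/Δz = g·(Δρ/ρ₀)/Δz = 9.81 × 1.2142 × 10⁻³ / 105 = 1.1344 × 10⁻⁴ s⁻².
N = √(1.1344 × 10⁻⁴) = 0.010651 rad s⁻¹ ≈ 0.0107 rad s⁻¹.

0.0107 rad s⁻¹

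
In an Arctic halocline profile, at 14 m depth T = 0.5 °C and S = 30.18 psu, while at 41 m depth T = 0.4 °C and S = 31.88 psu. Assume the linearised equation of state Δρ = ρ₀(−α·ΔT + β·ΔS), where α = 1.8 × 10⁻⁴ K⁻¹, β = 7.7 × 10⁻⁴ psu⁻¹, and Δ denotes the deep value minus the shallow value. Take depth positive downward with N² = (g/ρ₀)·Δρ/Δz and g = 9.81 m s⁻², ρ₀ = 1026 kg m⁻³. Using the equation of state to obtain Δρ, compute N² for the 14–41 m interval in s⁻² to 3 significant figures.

ΔT = -0.1 K, ΔS = +1.70 psu (deep − shallow).
Δρ/ρ₀ = −αΔT + βΔS = 1.80 × 10⁻⁵ + 1.309 × 10⁻³ = 1.327 × 10⁻³, so Δρ ≈ 1.362 kg m⁻³.
N² = (g/ρ₀)·Δρ/Δz = g·(Δρ/ρ₀)/Δz = 9.81 × 1.327 × 10⁻³ / 27 = 4.8214 × 10⁻⁴ s⁻² ≈ 4.82 × 10⁻⁴ s⁻².

4.82 × 10⁻⁴ s⁻²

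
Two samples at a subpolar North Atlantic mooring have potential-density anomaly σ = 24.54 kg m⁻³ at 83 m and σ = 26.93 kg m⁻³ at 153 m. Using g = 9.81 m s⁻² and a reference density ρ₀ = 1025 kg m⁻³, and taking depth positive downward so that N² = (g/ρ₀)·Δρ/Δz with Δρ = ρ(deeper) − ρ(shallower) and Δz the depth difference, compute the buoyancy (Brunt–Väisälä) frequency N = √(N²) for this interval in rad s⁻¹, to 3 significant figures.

Δρ = 1026.93 − 1024.54 = 2.39 kg m⁻³ over Δz = 153 − 83 = 70 m.
N² = (9.81/1025) × (2.39/70) = 3.2677 × 10⁻⁴ s⁻².
N = √(3.2677 × 10⁻⁴) = 0.018077 rad s⁻¹ ≈ 0.0181 rad s⁻¹.

0.0181 rad s⁻¹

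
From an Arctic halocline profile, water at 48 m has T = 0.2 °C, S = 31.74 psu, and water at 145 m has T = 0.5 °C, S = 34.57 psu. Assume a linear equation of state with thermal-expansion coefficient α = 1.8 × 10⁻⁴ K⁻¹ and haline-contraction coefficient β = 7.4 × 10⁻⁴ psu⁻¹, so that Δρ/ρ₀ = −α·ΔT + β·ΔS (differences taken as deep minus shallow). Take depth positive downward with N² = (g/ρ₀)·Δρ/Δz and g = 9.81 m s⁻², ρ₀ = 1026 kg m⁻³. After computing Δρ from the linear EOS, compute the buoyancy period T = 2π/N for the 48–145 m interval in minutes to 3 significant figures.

ΔT = +0.3 K, ΔS = +2.83 psu (deep − shallow).
Δρ/ρ₀ = −αΔT + βΔS = -5.40 × 10⁻⁵ + 2.0942 × 10⁻³ = 2.0402 × 10⁻³, so Δρ ≈ 2.093 kg m⁻³.
N² = (g/ρ₀)·Δρ/Δz = g·(Δρ/ρ₀)/Δz = 9.81 × 2.0402 × 10⁻³ / 97 = 2.0633 × 10⁻⁴ s⁻².
N = √(2.0633 × 10⁻⁴) = 0.014364 rad s⁻¹ → T = 2π/N = 437.43 s = 7.2905 min ≈ 7.29 min.

7.29 min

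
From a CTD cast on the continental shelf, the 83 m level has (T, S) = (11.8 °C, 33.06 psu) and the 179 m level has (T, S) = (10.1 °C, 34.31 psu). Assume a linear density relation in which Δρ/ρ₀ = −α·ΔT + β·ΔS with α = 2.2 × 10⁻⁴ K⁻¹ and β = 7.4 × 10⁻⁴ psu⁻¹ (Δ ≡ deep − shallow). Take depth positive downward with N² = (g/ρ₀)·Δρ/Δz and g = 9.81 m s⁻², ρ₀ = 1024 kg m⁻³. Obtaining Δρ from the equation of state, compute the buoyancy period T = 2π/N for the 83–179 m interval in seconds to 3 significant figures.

545 s

ΔT = -1.7 K, ΔS = +1.25 psu (deep − shallow).
Δρ/ρ₀ = −αΔT + βΔS = 3.74 × 10⁻⁴ + 9.25 × 10⁻⁴ = 1.299 × 10⁻³, so Δρ ≈ 1.330 kg m⁻³.
N² = (g/ρ₀)·Δρ/Δz = g·(Δρ/ρ₀)/Δz = 9.81 × 1.299 × 10⁻³ / 96 = 1.3274 × 10⁻⁴ s⁻².
N = √(1.3274 × 10⁻⁴) = 0.011521 rad s⁻¹ → T = 2π/N = 545.37 s ≈ 545 s.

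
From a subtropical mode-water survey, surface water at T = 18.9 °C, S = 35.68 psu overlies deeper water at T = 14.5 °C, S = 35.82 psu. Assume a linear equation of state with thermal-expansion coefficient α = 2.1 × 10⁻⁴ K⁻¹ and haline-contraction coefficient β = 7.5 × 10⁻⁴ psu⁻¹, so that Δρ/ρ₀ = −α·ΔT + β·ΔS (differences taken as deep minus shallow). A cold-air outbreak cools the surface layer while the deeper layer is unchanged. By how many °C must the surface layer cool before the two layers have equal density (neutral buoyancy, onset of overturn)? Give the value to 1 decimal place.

4.9 °C

Neutral buoyancy requires Δρ = 0, i.e. −α(T_deep − T_surf′) + β(S_deep − S_surf) = 0.
T_surf′ = T_deep − (β/α)·ΔS = 14.5 − (7.5 × 10⁻⁴/2.1 × 10⁻⁴)·(+0.14) = 14.000 °C.
Cooling required: 18.9 − (14.000) = 4.900 °C.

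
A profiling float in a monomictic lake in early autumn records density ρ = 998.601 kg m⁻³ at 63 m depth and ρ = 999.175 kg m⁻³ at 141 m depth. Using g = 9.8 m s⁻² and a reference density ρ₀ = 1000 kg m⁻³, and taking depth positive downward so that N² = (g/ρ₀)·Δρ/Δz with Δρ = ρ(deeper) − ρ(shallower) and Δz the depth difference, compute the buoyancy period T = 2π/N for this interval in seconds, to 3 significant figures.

740 s

Δρ = 999.175 − 998.601 = 0.574 kg m⁻³ over Δz = 141 − 63 = 78 m.
N² = (9.8/1000) × (0.574/78) = 7.2118 × 10⁻⁵ s⁻².
N = √(7.2118 × 10⁻⁵) = 8.4922 × 10⁻³ rad s⁻¹, so T = 2π/N = 739.88 s ≈ 740 s.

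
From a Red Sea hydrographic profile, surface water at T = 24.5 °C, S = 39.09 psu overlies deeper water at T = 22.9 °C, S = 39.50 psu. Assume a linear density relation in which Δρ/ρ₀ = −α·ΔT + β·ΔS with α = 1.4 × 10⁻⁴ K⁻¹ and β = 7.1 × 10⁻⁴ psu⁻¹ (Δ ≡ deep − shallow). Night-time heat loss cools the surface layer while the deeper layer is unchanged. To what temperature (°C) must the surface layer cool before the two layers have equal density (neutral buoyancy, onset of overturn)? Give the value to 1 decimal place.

20.8 °C

Neutral buoyancy requires Δρ = 0, i.e. −α(T_deep − T_surf′) + β(S_deep − S_surf) = 0.
T_surf′ = T_deep − (β/α)·ΔS = 22.9 − (7.1 × 10⁻⁴/1.4 × 10⁻⁴)·(+0.41) = 20.821 °C.
Cooling required: 24.5 − (20.821) = 3.679 °C.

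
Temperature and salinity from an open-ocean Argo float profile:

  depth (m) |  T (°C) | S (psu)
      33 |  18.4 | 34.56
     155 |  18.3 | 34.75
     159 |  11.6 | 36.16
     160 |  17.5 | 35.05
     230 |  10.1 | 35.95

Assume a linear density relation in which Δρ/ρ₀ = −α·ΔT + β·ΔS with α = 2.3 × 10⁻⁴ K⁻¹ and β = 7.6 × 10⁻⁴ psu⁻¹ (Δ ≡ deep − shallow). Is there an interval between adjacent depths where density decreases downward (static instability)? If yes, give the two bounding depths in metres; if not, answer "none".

159–160 m

Evaluate Δρ/ρ₀ = −αΔT + βΔS across each adjacent pair:
  33–155 m: −αΔT+βΔS = −(2.3 × 10⁻⁴)(-0.1)+(7.6 × 10⁻⁴)(+0.19) = 1.7 × 10⁻⁴ → stable
  155–159 m: −αΔT+βΔS = −(2.3 × 10⁻⁴)(-6.7)+(7.6 × 10⁻⁴)(+1.41) = 2.6 × 10⁻³ → stable
  159–160 m: −αΔT+βΔS = −(2.3 × 10⁻⁴)(+5.9)+(7.6 × 10⁻⁴)(-1.11) = -2.2 × 10⁻³ → UNSTABLE
  160–230 m: −αΔT+βΔS = −(2.3 × 10⁻⁴)(-7.4)+(7.6 × 10⁻⁴)(+0.90) = 2.4 × 10⁻³ → stable
The 159–160 m interval has Δρ < 0: lighter water underlies denser water.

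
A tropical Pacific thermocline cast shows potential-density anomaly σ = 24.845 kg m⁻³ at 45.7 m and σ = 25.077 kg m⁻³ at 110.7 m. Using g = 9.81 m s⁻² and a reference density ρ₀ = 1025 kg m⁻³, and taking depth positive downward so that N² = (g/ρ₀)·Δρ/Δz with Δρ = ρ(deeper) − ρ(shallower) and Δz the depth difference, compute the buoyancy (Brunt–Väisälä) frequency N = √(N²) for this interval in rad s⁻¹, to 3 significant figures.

Δρ = 1025.077 − 1024.845 = 0.232 kg m⁻³ over Δz = 110.7 − 45.7 = 65 m.
N² = (9.81/1025) × (0.232/65) = 3.4160 × 10⁻⁵ s⁻².
N = √(3.4160 × 10⁻⁵) = 5.8447 × 10⁻³ rad s⁻¹ ≈ 5.84 × 10⁻³ rad s⁻¹.

5.84 × 10⁻³ rad s⁻¹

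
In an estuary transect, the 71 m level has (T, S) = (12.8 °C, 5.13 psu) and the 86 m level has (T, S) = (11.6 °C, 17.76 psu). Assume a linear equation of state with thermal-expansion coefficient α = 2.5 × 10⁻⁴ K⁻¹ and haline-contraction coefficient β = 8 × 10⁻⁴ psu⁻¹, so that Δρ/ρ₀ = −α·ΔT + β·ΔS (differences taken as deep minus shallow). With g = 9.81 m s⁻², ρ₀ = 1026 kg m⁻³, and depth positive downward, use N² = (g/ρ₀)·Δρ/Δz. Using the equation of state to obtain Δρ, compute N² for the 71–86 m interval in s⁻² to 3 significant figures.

6.80 × 10⁻³ s⁻²

ΔT = -1.2 K, ΔS = +12.63 psu (deep − shallow).
Δρ/ρ₀ = −αΔT + βΔS = 3.00 × 10⁻⁴ + 0.010104 = 0.010404, so Δρ ≈ 10.67 kg m⁻³.
N² = (g/ρ₀)·Δρ/Δz = g·(Δρ/ρ₀)/Δz = 9.81 × 0.010404 / 15 = 6.8042 × 10⁻³ s⁻² ≈ 6.80 × 10⁻³ s⁻².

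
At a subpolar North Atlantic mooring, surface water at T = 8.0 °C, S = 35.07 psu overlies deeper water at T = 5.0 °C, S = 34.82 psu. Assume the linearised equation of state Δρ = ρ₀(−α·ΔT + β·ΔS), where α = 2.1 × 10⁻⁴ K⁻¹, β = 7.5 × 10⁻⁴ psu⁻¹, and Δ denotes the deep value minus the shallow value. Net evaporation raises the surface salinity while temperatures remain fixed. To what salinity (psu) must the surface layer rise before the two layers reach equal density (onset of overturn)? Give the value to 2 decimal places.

Neutral buoyancy requires −α(T_deep − T_surf) + β(S_deep − S_surf′) = 0.
S_surf′ = S_deep − (α/β)·ΔT = 34.82 − (2.1 × 10⁻⁴/7.5 × 10⁻⁴)·(-3.0) = 35.6600 psu.
Increase required: 35.6600 − 35.07 = 0.5900 psu.

35.66 psu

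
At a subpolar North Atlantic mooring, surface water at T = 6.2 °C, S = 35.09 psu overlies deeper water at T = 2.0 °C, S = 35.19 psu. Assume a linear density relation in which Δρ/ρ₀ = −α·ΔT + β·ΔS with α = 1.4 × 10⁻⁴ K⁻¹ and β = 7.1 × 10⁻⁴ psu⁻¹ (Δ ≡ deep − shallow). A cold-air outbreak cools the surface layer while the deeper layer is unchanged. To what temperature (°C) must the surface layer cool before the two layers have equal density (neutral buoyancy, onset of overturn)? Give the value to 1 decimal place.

Neutral buoyancy requires Δρ = 0, i.e. −α(T_deep − T_surf′) + β(S_deep − S_surf) = 0.
T_surf′ = T_deep − (β/α)·ΔS = 2.0 − (7.1 × 10⁻⁴/1.4 × 10⁻⁴)·(+0.10) = 1.493 °C.
Cooling required: 6.2 − (1.493) = 4.707 °C.

1.5 °C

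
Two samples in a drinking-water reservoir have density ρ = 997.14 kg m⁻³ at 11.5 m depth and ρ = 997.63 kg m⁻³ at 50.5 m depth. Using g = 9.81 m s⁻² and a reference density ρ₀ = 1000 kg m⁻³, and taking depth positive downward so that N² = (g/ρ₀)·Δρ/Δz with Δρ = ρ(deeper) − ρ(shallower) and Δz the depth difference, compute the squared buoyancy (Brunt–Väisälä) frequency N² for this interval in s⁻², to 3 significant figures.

1.23 × 10⁻⁴ s⁻²

Δρ = 997.63 − 997.14 = 0.49 kg m⁻³ over Δz = 50.5 − 11.5 = 39 m.
N² = (9.81/1000) × (0.49/39) = 1.2325 × 10⁻⁴ s⁻² ≈ 1.23 × 10⁻⁴ s⁻².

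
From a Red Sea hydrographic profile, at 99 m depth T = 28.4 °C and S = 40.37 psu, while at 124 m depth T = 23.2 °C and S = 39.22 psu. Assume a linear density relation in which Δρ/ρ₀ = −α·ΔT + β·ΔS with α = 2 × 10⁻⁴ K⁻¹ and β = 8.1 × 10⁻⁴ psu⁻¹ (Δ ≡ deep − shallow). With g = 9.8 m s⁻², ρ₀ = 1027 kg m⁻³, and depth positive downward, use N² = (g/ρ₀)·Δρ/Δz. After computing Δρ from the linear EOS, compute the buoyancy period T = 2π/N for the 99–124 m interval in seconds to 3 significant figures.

ΔT = -5.2 K, ΔS = -1.15 psu (deep − shallow).
Δρ/ρ₀ = −αΔT + βΔS = 1.04 × 10⁻³ − 9.315 × 10⁻⁴ = 1.085 × 10⁻⁴, so Δρ ≈ 0.1114 kg m⁻³.
N² = (g/ρ₀)·Δρ/Δz = g·(Δρ/ρ₀)/Δz = 9.8 × 1.085 × 10⁻⁴ / 25 = 4.2532 × 10⁻⁵ s⁻².
N = √(4.2532 × 10⁻⁵) = 6.5217 × 10⁻³ rad s⁻¹ → T = 2π/N = 963.43 s ≈ 963 s.

963 s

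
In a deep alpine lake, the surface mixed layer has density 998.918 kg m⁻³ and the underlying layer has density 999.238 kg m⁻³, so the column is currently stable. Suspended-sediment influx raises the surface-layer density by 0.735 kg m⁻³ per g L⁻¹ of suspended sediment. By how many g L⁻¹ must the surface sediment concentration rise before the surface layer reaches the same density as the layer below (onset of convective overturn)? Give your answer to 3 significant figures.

Density deficit of the surface layer: 999.238 − 998.918 = 0.32 kg m⁻³.
Required change = 0.32 / 0.735 = 0.435 g L⁻¹.

0.435 g L⁻¹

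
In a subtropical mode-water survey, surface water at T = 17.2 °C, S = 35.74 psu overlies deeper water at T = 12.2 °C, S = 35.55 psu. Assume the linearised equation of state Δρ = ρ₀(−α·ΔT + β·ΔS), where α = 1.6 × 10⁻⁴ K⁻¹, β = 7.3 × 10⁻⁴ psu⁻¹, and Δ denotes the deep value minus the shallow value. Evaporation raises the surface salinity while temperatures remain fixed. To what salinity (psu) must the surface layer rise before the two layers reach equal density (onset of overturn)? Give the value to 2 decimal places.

36.65 psu

Neutral buoyancy requires −α(T_deep − T_surf) + β(S_deep − S_surf′) = 0.
S_surf′ = S_deep − (α/β)·ΔT = 35.55 − (1.6 × 10⁻⁴/7.3 × 10⁻⁴)·(-5.0) = 36.6459 psu.
Increase required: 36.6459 − 35.74 = 0.9059 psu.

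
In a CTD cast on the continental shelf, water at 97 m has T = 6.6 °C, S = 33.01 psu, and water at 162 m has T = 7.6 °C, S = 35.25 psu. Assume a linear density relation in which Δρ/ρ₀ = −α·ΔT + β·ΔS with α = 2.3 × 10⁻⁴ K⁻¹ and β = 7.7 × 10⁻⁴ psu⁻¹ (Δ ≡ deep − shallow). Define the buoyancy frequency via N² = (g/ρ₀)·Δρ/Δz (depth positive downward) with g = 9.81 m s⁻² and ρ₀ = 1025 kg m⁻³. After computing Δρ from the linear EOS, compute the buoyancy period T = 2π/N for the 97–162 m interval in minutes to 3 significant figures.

6.97 min

ΔT = +1.0 K, ΔS = +2.24 psu (deep − shallow).
Δρ/ρ₀ = −αΔT + βΔS = -2.30 × 10⁻⁴ + 1.7248 × 10⁻³ = 1.4948 × 10⁻³, so Δρ ≈ 1.532 kg m⁻³.
N² = (g/ρ₀)·Δρ/Δz = g·(Δρ/ρ₀)/Δz = 9.81 × 1.4948 × 10⁻³ / 65 = 2.2560 × 10⁻⁴ s⁻².
N = √(2.2560 × 10⁻⁴) = 0.015020 rad s⁻¹ → T = 2π/N = 418.32 s = 6.9720 min ≈ 6.97 min.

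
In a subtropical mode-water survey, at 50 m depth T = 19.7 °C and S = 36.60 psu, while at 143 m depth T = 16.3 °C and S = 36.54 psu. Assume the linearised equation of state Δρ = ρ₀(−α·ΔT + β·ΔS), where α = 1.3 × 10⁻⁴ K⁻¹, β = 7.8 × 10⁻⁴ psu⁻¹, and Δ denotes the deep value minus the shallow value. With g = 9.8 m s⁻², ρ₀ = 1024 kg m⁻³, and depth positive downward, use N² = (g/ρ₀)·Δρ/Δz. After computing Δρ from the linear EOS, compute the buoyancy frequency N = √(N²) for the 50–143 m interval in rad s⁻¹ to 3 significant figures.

6.45 × 10⁻³ rad s⁻¹

ΔT = -3.4 K, ΔS = -0.06 psu (deep − shallow).
Δρ/ρ₀ = −αΔT + βΔS = 4.42 × 10⁻⁴ − 4.68 × 10⁻⁵ = 3.952 × 10⁻⁴, so Δρ ≈ 0.4047 kg m⁻³.
N² = (g/ρ₀)·Δρ/Δz = g·(Δρ/ρ₀)/Δz = 9.8 × 3.952 × 10⁻⁴ / 93 = 4.1645 × 10⁻⁵ s⁻².
N = √(4.1645 × 10⁻⁵) = 6.4533 × 10⁻³ rad s⁻¹ ≈ 6.45 × 10⁻³ rad s⁻¹.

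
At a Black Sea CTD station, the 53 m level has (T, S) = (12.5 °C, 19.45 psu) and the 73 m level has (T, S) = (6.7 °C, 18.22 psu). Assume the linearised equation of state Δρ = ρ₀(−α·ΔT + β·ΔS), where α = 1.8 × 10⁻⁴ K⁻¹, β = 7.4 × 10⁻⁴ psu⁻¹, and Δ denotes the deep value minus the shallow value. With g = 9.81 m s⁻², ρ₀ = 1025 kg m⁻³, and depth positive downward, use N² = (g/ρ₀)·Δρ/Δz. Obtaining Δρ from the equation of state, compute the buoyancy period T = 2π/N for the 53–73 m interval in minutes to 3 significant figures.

ΔT = -5.8 K, ΔS = -1.23 psu (deep − shallow).
Δρ/ρ₀ = −αΔT + βΔS = 1.044 × 10⁻³ − 9.102 × 10⁻⁴ = 1.338 × 10⁻⁴, so Δρ ≈ 0.1371 kg m⁻³.
N² = (g/ρ₀)·Δρ/Δz = g·(Δρ/ρ₀)/Δz = 9.81 × 1.338 × 10⁻⁴ / 20 = 6.5629 × 10⁻⁵ s⁻².
N = √(6.5629 × 10⁻⁵) = 8.1012 × 10⁻³ rad s⁻¹ → T = 2π/N = 775.59 s = 12.927 min ≈ 12.9 min.

12.9 min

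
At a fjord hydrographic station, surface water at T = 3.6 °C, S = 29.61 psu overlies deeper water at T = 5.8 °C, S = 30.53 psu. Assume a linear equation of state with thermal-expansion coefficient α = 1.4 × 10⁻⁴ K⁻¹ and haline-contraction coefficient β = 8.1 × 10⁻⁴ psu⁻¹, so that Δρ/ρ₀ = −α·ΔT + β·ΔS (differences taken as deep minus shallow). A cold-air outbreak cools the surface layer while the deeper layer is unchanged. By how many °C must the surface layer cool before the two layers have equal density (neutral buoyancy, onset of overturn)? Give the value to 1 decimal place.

3.1 °C

Neutral buoyancy requires Δρ = 0, i.e. −α(T_deep − T_surf′) + β(S_deep − S_surf) = 0.
T_surf′ = T_deep − (β/α)·ΔS = 5.8 − (8.1 × 10⁻⁴/1.4 × 10⁻⁴)·(+0.92) = 0.477 °C.
Cooling required: 3.6 − (0.477) = 3.123 °C.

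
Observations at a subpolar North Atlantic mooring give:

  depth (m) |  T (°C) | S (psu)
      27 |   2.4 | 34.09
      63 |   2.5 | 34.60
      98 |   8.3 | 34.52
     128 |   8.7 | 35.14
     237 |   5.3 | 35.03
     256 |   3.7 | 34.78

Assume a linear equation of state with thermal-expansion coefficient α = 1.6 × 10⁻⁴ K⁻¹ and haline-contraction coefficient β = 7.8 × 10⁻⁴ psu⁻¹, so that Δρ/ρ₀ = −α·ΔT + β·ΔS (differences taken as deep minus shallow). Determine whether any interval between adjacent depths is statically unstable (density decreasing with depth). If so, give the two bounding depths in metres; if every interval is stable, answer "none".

63–98 m

Evaluate Δρ/ρ₀ = −αΔT + βΔS across each adjacent pair:
  27–63 m: −αΔT+βΔS = −(1.6 × 10⁻⁴)(+0.1)+(7.8 × 10⁻⁴)(+0.51) = 3.8 × 10⁻⁴ → stable
  63–98 m: −αΔT+βΔS = −(1.6 × 10⁻⁴)(+5.8)+(7.8 × 10⁻⁴)(-0.08) = -9.9 × 10⁻⁴ → UNSTABLE
  98–128 m: −αΔT+βΔS = −(1.6 × 10⁻⁴)(+0.4)+(7.8 × 10⁻⁴)(+0.62) = 4.2 × 10⁻⁴ → stable
  128–237 m: −αΔT+βΔS = −(1.6 × 10⁻⁴)(-3.4)+(7.8 × 10⁻⁴)(-0.11) = 4.6 × 10⁻⁴ → stable
  237–256 m: −αΔT+βΔS = −(1.6 × 10⁻⁴)(-1.6)+(7.8 × 10⁻⁴)(-0.25) = 6.1 × 10⁻⁵ → stable
The 63–98 m interval has Δρ < 0: lighter water underlies denser water.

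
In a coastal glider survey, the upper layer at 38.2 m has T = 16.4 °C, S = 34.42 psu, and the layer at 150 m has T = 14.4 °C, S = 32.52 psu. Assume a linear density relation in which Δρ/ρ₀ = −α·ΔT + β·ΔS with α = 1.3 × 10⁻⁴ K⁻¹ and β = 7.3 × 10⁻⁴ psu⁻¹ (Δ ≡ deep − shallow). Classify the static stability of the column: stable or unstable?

ΔT = 14.4 − 16.4 = -2.0 K and ΔS = 32.52 − 34.42 = -1.90 psu (deep − shallow).
−αΔT = 2.60 × 10⁻⁴; βΔS = -1.387 × 10⁻³; sum Δρ/ρ₀ = -1.127 × 10⁻³.
Δρ/ρ₀ < 0, so Δρ < 0: deeper water is lighter → statically unstable; the column would overturn.

unstable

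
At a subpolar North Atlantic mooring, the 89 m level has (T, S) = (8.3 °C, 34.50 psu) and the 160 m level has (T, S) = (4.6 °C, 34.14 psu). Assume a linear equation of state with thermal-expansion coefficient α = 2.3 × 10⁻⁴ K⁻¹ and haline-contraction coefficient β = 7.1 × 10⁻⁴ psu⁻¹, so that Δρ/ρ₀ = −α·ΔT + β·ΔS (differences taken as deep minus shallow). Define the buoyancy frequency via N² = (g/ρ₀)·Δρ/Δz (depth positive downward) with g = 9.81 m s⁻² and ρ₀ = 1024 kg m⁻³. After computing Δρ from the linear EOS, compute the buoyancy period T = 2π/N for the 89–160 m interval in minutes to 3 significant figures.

11.5 min

ΔT = -3.7 K, ΔS = -0.36 psu (deep − shallow).
Δρ/ρ₀ = −αΔT + βΔS = 8.51 × 10⁻⁴ − 2.556 × 10⁻⁴ = 5.954 × 10⁻⁴, so Δρ ≈ 0.6097 kg m⁻³.
N² = (g/ρ₀)·Δρ/Δz = g·(Δρ/ρ₀)/Δz = 9.81 × 5.954 × 10⁻⁴ / 71 = 8.2266 × 10⁻⁵ s⁻².
N = √(8.2266 × 10⁻⁵) = 9.0701 × 10⁻³ rad s⁻¹ → T = 2π/N = 692.74 s = 11.546 min ≈ 11.5 min.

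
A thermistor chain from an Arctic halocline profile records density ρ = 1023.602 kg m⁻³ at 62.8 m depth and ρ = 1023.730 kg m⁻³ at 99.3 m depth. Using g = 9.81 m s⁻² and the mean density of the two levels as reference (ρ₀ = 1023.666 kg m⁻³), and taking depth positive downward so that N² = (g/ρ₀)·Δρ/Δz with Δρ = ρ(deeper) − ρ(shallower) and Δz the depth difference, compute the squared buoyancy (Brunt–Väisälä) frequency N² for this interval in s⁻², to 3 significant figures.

3.36 × 10⁻⁵ s⁻²

Δρ = 1023.730 − 1023.602 = 0.128 kg m⁻³ over Δz = 99.3 − 62.8 = 36.5 m.
N² = (9.81/1023.666) × (0.128/36.5) = 3.3607 × 10⁻⁵ s⁻² ≈ 3.36 × 10⁻⁵ s⁻².
N² > 0, so the interval is statically stable.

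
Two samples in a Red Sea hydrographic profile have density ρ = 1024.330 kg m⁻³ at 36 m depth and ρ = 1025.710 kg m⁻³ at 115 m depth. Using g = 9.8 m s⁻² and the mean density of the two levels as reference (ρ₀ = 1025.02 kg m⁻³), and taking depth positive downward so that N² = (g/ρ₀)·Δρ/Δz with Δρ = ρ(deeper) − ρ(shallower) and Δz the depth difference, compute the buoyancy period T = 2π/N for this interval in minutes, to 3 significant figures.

Δρ = 1025.710 − 1024.330 = 1.380 kg m⁻³ over Δz = 115 − 36 = 79 m.
N² = (9.8/1025.02) × (1.380/79) = 1.6701 × 10⁻⁴ s⁻².
N = √(1.6701 × 10⁻⁴) = 0.012923 rad s⁻¹, so T = 2π/N = 486.20 s = 8.1033 min ≈ 8.10 min.
N² > 0, so the interval is statically stable.

8.10 min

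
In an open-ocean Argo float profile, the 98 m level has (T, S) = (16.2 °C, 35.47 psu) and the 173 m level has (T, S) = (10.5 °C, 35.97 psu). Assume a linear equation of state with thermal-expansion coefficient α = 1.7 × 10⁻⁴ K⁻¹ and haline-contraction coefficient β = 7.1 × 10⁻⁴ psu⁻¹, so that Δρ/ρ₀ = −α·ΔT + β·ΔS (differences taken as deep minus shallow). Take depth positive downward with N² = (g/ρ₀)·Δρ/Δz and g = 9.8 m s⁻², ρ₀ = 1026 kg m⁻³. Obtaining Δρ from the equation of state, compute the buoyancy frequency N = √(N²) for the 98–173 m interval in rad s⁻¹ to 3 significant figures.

0.0132 rad s⁻¹

ΔT = -5.7 K, ΔS = +0.50 psu (deep − shallow).
Δρ/ρ₀ = −αΔT + βΔS = 9.69 × 10⁻⁴ + 3.55 × 10⁻⁴ = 1.324 × 10⁻³, so Δρ ≈ 1.358 kg m⁻³.
N² = (g/ρ₀)·Δρ/Δz = g·(Δρ/ρ₀)/Δz = 9.8 × 1.324 × 10⁻³ / 75 = 1.7300 × 10⁻⁴ s⁻².
N = √(1.7300 × 10⁻⁴) = 0.013153 rad s⁻¹ ≈ 0.0132 rad s⁻¹.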